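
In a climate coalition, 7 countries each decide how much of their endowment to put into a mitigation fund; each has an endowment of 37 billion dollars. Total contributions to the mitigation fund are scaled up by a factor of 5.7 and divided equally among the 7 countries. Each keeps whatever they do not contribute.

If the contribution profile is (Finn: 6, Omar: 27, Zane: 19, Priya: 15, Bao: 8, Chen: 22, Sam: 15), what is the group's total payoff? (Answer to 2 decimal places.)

Total contributed: 6 + 27 + 19 + 15 + 8 + 22 + 15 = 112; total kept: 7 × 37 − 112 = 147.
The mitigation fund pays out 5.7 × 112 = 638.40 in aggregate.
Group total = 147 + 638.40 = 785.40.

785.40 billion dollars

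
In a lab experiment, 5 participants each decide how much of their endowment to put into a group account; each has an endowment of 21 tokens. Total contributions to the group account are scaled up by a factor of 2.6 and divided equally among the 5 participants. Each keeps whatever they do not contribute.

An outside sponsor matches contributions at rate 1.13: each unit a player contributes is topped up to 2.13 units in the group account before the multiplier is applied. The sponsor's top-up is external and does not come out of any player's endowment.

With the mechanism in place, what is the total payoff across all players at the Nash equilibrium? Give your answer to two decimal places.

581.49 tokens

With the mechanism, a contributed unit returns 2.6 × 2.13 / 5 = 1.1076 per unit of net cost to the contributor — now above 1 — so contributing fully is weakly dominant for every player.
At the Nash equilibrium everyone contributes 21. Group total payoff = 2.6 × 2.13 × 105 = 581.49.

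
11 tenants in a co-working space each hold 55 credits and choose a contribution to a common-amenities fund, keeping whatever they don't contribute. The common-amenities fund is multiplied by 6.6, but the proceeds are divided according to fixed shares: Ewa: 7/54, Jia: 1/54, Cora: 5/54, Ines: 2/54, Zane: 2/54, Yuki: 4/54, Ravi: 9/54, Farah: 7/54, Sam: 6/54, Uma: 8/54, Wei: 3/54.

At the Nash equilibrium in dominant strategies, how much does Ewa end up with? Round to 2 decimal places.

Player j's private return per contributed unit is 6.6 × (j's share). Contributing is weakly dominant for j when that share is at least 1/6.6 = 0.1515, and contributing 0 is dominant otherwise.
Only Ravi (9/54) clears that bar, contributing 55; the remaining 10 contribute 0. Total contributed: 55.
Ewa keeps 55 and receives 6.6 × 55 × 7/54 = 47.06 from the common-amenities fund, for a payoff of 102.06.

102.06 credits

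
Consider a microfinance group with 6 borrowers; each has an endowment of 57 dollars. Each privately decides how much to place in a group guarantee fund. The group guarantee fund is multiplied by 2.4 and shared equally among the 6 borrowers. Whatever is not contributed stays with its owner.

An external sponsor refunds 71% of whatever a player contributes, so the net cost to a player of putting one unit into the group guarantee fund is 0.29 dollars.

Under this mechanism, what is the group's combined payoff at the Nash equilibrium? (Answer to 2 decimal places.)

With the mechanism, a contributed unit returns (2.4/6) / 0.29 = 1.3793 per unit of net cost to the contributor — now above 1 — so contributing fully is weakly dominant for every player.
At the Nash equilibrium everyone contributes 57. Group total payoff = 6 × (57 × 0.71 + 2.4 × 57) = 1063.62.

1063.62 dollars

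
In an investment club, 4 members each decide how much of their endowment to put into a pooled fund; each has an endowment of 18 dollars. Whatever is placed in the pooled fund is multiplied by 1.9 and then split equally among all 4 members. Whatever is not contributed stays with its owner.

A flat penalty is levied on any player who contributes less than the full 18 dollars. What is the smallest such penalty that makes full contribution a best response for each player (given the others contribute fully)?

9.45 dollars

Given the others contribute fully, the best deviation is to contribute 0 (any partial contribution still incurs the fine and gives up units whose private return 0.4750 is below 1).
Deviating from 18 to 0 saves 18 dollars but forfeits the deviator's share of the drop in the pooled fund: 1.9/4 × 18 = 8.55.
So the deviation gain is 18 − 8.55 = 9.45, and the fine must be at least 9.45 dollars to wipe it out.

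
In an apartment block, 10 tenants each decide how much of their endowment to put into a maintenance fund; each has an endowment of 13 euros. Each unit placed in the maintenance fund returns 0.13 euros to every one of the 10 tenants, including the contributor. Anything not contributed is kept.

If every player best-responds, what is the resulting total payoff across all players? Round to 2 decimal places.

The private return per contributed unit is 0.13 < 1, so contributing 0 is dominant for every player. At the Nash equilibrium everyone keeps their 13, and the group total is 10 × 13 = 130.

130.00 euros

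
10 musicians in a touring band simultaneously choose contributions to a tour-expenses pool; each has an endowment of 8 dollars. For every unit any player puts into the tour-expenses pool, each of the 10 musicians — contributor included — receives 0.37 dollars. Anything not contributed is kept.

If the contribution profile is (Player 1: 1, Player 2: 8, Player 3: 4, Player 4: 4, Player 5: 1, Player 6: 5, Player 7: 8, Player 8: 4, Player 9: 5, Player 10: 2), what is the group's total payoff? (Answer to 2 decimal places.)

Total contributed: 1 + 8 + 4 + 4 + 1 + 5 + 8 + 4 + 5 + 2 = 42; total kept: 10 × 8 − 42 = 38.
The tour-expenses pool pays out 0.37 × 10 × 42 = 155.40 in aggregate.
Group total = 38 + 155.40 = 193.40.

193.40 dollars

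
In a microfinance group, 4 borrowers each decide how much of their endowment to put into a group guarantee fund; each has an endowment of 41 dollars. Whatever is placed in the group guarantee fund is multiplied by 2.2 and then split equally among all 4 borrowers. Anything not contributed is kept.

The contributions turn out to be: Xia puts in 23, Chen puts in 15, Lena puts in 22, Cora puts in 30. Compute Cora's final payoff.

60.50 dollars

Total contributed: 23 + 15 + 22 + 30 = 90.
Each receives 2.2 × 90 / 4 = 49.50 from the group guarantee fund.
Cora keeps 41 − 30 = 11, so Cora's payoff is 11 + 49.50 = 60.50.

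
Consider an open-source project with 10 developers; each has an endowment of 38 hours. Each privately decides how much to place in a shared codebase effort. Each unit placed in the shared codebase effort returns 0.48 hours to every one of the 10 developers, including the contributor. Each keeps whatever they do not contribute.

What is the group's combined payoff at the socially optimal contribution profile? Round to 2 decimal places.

Each contributed unit returns 4.800 to the group as a whole (0.48 to each of 10 players), which exceeds 1, so the social optimum is full contribution: group total = 4.800 × 380 = 1824.00.

1824.00 hours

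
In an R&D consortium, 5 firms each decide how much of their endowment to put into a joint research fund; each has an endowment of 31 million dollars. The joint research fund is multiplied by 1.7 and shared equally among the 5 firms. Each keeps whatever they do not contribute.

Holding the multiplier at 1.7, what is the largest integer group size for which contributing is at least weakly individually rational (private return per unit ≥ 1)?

1

Private return per unit is 1.7/(group size), which is ≥ 1 whenever the group size is ≤ 1.7.
The largest such integer is 1.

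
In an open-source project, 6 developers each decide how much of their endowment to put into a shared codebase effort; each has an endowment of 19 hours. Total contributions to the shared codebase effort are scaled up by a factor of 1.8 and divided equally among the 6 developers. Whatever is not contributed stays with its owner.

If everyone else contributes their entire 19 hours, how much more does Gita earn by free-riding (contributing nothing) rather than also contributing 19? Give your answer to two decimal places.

13.30 hours

Switching from a contribution of 19 to 0 lets Gita keep an extra 19 hours, but lowers the shared codebase effort by 19, which costs Gita their own share of that drop: 1.8/6 × 19 = 5.70.
Net gain = 19 − 5.70 = 13.30. The private return per contributed unit (0.3000) is below 1, so free-riding is indeed the best response regardless of what the others do.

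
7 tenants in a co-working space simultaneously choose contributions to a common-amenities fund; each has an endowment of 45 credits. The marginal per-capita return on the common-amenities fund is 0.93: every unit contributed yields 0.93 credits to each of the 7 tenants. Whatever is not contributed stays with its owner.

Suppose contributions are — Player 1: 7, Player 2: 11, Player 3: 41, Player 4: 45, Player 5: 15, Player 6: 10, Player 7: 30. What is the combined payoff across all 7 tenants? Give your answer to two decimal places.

Total contributed: 7 + 11 + 41 + 45 + 15 + 10 + 30 = 159; total kept: 7 × 45 − 159 = 156.
The common-amenities fund pays out 0.93 × 7 × 159 = 1035.09 in aggregate.
Group total = 156 + 1035.09 = 1191.09.

1191.09 credits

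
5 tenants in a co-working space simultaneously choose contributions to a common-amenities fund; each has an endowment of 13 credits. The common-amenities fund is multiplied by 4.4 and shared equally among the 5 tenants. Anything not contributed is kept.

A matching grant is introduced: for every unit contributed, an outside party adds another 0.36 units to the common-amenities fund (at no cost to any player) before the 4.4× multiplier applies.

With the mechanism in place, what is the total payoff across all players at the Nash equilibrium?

The effective private return per unit is now 4.4 × 1.36 / 5 = 1.1968 > 1, so every player's dominant strategy flips to full contribution.
So the Nash equilibrium is full contribution by all 5; the group earns 4.4 × 1.36 × 65 = 388.96.

388.96 credits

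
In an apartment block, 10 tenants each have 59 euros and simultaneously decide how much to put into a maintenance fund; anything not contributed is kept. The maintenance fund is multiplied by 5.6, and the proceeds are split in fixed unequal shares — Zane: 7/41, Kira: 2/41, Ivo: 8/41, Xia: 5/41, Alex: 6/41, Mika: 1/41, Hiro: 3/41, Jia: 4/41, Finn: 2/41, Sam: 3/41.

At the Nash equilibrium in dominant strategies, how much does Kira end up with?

75.12 euros

For player j, contributing a unit is worthwhile iff 5.6 × (j's share) ≥ 1, i.e. iff j's share is at least 0.1786.
The only share above 0.1786 is Ivo's 8/41, contributing 59; the remaining 9 contribute 0. Total contributed: 59.
Kira keeps 59 and receives 5.6 × 59 × 2/41 = 16.12 from the maintenance fund, for a payoff of 75.12.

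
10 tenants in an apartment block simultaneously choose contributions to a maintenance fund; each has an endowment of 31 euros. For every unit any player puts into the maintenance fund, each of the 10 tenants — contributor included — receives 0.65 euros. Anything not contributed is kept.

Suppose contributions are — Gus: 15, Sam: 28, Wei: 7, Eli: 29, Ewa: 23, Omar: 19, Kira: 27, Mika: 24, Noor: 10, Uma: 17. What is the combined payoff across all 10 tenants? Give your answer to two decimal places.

Total contributed: 15 + 28 + 7 + 29 + 23 + 19 + 27 + 24 + 10 + 17 = 199; total kept: 10 × 31 − 199 = 111.
The maintenance fund pays out 0.65 × 10 × 199 = 1293.50 in aggregate.
Group total = 111 + 1293.50 = 1404.50.

1404.50 euros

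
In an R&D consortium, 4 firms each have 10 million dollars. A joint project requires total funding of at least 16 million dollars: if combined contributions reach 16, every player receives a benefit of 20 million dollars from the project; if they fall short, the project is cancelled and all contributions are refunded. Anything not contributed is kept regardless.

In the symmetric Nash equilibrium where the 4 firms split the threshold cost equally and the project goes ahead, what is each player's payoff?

Equal share of the threshold: 16/4 = 4.
At this profile no one gains by cutting their contribution: any cut drops the total below 16, the project is cancelled, contributions are refunded, and the deviator ends with 10, which is less than 10 − 4 + 20 = 26. Contributing more than 4 just wastes the excess. So contributing exactly 4 is a best response.
Each player's payoff: 10 − 4 + 20 = 26.

26 million dollars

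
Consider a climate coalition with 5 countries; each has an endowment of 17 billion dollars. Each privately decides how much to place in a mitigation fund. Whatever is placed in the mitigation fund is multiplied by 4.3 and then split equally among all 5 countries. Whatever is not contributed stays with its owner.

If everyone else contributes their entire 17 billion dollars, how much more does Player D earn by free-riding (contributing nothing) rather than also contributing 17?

Switching from a contribution of 17 to 0 lets Player D keep an extra 17 billion dollars, but lowers the mitigation fund by 17, which costs Player D their own share of that drop: 4.3/5 × 17 = 14.62.
Net gain = 17 − 14.62 = 2.38. The private return per contributed unit (0.8600) is below 1, so free-riding is indeed the best response regardless of what the others do.

2.38 billion dollars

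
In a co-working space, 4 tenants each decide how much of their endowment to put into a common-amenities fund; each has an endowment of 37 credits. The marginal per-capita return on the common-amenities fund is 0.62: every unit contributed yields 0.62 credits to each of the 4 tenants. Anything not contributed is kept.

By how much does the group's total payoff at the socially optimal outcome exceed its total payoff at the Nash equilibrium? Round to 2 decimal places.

219.04 credits

The private return per contributed unit is 0.62 < 1, so contributing 0 is dominant for every player. At the Nash equilibrium everyone keeps their 37, and the group total is 4 × 37 = 148.
Each contributed unit returns 2.480 to the group as a whole (0.62 to each of 4 players), which exceeds 1, so the social optimum is full contribution: group total = 2.480 × 148 = 367.04.
Efficiency loss = 367.04 − 148 = 219.04.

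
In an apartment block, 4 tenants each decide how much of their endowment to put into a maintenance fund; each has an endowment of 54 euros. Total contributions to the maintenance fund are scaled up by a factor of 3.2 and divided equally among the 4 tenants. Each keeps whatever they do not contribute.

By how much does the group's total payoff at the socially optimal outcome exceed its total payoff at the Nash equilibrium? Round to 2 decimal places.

Each contributed unit returns 3.2/4 = 0.8000 to its contributor — below 1 — so contributing 0 is dominant for every player. At the Nash equilibrium everyone keeps their 54, and the group total is 4 × 54 = 216.
Each contributed unit returns 3.200 to the group as a whole (0.8000 to each of 4 players), which exceeds 1, so the social optimum is full contribution: group total = 3.200 × 216 = 691.20.
Efficiency loss = 691.20 − 216 = 475.20.

475.20 euros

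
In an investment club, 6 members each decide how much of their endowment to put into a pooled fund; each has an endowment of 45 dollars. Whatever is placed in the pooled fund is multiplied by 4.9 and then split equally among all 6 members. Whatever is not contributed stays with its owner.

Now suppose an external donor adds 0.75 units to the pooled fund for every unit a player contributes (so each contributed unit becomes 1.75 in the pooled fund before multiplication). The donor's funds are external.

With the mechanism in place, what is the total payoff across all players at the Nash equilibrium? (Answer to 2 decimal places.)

Under the mechanism each unit contributed yields 4.9 × 1.75 / 6 = 1.4292 back to its contributor per unit of net cost, which exceeds 1, making full contribution the dominant choice for everyone.
So the Nash equilibrium is full contribution by all 6; the group earns 4.9 × 1.75 × 270 = 2315.25.

2315.25 dollars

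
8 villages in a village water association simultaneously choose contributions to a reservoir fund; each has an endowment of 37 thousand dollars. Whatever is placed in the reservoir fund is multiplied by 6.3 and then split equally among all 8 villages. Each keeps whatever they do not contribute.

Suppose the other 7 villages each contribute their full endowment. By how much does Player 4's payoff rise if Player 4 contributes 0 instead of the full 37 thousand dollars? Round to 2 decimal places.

7.86 thousand dollars

Switching from a contribution of 37 to 0 lets Player 4 keep an extra 37 thousand dollars, but lowers the reservoir fund by 37, which costs Player 4 their own share of that drop: 6.3/8 × 37 = 29.14.
Net gain = 37 − 29.14 = 7.86. The private return per contributed unit (0.7875) is below 1, so free-riding is indeed the best response regardless of what the others do.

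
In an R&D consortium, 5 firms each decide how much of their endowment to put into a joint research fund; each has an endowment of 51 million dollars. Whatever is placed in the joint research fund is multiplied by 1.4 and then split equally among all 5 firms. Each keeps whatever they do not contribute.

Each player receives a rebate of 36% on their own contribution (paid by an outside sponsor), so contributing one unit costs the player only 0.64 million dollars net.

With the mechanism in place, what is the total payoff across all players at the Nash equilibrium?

Even with the mechanism, each unit contributed returns only (1.4/5) / 0.64 = 0.4375 per unit of net cost, so contributing nothing is still dominant.
At the Nash equilibrium no one contributes; group total payoff = 5 × 51 = 255.

255.00 million dollars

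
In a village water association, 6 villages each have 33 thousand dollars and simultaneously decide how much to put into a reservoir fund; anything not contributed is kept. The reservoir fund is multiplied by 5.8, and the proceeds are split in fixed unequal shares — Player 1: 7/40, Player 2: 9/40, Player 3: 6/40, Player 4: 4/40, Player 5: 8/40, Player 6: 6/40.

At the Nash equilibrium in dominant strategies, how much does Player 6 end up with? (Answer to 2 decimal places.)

119.13 thousand dollars

Player j's private return per contributed unit is 5.8 × (j's share). Contributing is weakly dominant for j when that share is at least 1/5.8 = 0.1724, and contributing 0 is dominant otherwise.
The shares above 0.1724 belong to Player 1, Player 2 and Player 5, contributing 33 each; the remaining 3 contribute 0. Total contributed: 99.
Player 6 keeps 33 and receives 5.8 × 99 × 6/40 = 86.13 from the reservoir fund, for a payoff of 119.13.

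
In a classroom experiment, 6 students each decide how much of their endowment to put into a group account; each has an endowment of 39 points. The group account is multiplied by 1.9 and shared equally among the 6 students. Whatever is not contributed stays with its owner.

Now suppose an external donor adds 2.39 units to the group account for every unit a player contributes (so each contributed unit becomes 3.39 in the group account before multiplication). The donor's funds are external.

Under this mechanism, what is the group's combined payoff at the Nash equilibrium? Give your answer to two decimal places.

1507.19 points

The effective private return per unit is now 1.9 × 3.39 / 6 = 1.0735 > 1, so every player's dominant strategy flips to full contribution.
So the Nash equilibrium is full contribution by all 6; the group earns 1.9 × 3.39 × 234 = 1507.19.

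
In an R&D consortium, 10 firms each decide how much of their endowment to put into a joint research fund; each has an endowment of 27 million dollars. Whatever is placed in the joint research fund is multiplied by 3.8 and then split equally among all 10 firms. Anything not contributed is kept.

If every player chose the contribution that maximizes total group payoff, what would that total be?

Each contributed unit returns 3.800 to the group as a whole (0.3800 to each of 10 players), which exceeds 1, so the social optimum is full contribution: group total = 3.800 × 270 = 1026.00.

1026.00 million dollars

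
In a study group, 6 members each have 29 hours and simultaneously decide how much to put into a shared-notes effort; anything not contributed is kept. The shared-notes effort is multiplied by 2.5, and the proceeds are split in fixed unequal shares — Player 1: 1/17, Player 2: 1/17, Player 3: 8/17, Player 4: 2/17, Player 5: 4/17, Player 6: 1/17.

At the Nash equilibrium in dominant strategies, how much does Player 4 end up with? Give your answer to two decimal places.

37.53 hours

Each unit j contributes comes back to j as 2.5 × (j's share), so j prefers to contribute only if that share exceeds 1/2.5 = 0.4000; otherwise keeping the unit dominates.
Only Player 3 (8/17) clears that bar, contributing 29; the remaining 5 contribute 0. Total contributed: 29.
Player 4 keeps 29 and receives 2.5 × 29 × 2/17 = 8.53 from the shared-notes effort, for a payoff of 37.53.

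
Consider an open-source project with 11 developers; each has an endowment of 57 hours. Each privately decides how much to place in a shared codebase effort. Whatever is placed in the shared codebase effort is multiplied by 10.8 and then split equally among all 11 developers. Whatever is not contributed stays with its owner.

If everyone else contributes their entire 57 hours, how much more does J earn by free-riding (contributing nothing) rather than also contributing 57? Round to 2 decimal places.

Switching from a contribution of 57 to 0 lets J keep an extra 57 hours, but lowers the shared codebase effort by 57, which costs J their own share of that drop: 10.8/11 × 57 = 55.96.
Net gain = 57 − 55.96 = 1.04. The private return per contributed unit (0.9818) is below 1, so free-riding is indeed the best response regardless of what the others do.

1.04 hours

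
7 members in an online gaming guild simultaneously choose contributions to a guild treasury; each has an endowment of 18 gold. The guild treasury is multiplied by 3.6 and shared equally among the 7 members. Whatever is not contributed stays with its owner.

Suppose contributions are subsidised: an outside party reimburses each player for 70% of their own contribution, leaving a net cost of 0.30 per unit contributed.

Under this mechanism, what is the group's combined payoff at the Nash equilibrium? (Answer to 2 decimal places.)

Under the mechanism each unit contributed yields (3.6/7) / 0.30 = 1.7143 back to its contributor per unit of net cost, which exceeds 1, making full contribution the dominant choice for everyone.
At the Nash equilibrium everyone contributes 18. Group total payoff = 7 × (18 × 0.70 + 3.6 × 18) = 541.80.

541.80 gold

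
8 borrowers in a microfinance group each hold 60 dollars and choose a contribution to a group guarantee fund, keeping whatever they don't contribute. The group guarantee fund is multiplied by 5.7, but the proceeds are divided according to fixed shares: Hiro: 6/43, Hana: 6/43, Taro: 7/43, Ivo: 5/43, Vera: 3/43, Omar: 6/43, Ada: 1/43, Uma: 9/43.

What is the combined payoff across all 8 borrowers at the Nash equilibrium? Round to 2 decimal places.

762.00 dollars

For player j, contributing a unit is worthwhile iff 5.7 × (j's share) ≥ 1, i.e. iff j's share is at least 0.1754.
Only Uma (9/43) clears that bar, contributing 60; the remaining 7 contribute 0. Total contributed: 60.
The group guarantee fund pays out 5.7 × 60 = 342.00 in total (split across the unequal shares, but the aggregate is all that matters for the group sum).
The 7 free-riders keep 60 each, adding 420. Group total = 420 + 342.00 = 762.00.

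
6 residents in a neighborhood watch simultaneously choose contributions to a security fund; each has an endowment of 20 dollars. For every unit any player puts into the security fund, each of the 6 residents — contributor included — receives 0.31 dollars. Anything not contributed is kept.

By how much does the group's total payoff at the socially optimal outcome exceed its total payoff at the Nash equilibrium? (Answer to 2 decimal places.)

103.20 dollars

The private return per contributed unit is 0.31 < 1, so contributing 0 is dominant for every player. At the Nash equilibrium everyone keeps their 20, and the group total is 6 × 20 = 120.
Each contributed unit returns 1.860 to the group as a whole (0.31 to each of 6 players), which exceeds 1, so the social optimum is full contribution: group total = 1.860 × 120 = 223.20.
Efficiency loss = 223.20 − 120 = 103.20.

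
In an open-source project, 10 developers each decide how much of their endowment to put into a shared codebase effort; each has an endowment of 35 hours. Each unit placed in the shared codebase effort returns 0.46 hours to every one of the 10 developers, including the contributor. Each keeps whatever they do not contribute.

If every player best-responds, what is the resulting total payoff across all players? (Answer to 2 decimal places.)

350.00 hours

The private return per contributed unit is 0.46 < 1, so contributing 0 is dominant for every player. At the Nash equilibrium everyone keeps their 35, and the group total is 10 × 35 = 350.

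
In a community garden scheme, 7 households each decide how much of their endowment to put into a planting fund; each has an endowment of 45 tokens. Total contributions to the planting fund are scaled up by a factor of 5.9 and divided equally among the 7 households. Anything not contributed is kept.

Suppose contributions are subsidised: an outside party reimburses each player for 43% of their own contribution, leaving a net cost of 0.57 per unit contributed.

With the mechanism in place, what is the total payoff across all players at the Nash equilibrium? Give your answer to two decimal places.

The effective private return per unit is now (5.9/7) / 0.57 = 1.4787 > 1, so every player's dominant strategy flips to full contribution.
So the Nash equilibrium is full contribution by all 7; the group earns 7 × (45 × 0.43 + 5.9 × 45) = 1993.95.

1993.95 tokens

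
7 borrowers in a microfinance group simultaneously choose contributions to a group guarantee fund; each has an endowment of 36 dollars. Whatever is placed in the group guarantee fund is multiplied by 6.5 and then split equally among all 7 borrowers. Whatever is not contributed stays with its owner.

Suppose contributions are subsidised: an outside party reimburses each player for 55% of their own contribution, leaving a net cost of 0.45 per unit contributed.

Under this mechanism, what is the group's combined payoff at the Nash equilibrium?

With the mechanism, a contributed unit returns (6.5/7) / 0.45 = 2.0635 per unit of net cost to the contributor — now above 1 — so contributing fully is weakly dominant for every player.
So the Nash equilibrium is full contribution by all 7; the group earns 7 × (36 × 0.55 + 6.5 × 36) = 1776.60.

1776.60 dollars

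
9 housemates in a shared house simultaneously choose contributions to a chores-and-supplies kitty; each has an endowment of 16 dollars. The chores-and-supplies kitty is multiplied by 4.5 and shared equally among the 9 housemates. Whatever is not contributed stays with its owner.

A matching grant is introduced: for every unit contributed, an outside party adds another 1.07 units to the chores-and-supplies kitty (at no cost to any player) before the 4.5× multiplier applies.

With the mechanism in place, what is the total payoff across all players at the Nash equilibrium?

With the mechanism, a contributed unit returns 4.5 × 2.07 / 9 = 1.0350 per unit of net cost to the contributor — now above 1 — so contributing fully is weakly dominant for every player.
At the Nash equilibrium everyone contributes 16. Group total payoff = 4.5 × 2.07 × 144 = 1341.36.

1341.36 dollars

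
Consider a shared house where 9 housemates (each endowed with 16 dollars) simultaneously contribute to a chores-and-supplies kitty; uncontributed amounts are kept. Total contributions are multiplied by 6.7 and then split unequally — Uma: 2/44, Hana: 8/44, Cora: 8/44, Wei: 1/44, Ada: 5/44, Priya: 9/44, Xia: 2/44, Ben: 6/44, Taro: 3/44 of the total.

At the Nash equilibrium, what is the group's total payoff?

For player j, contributing a unit is worthwhile iff 6.7 × (j's share) ≥ 1, i.e. iff j's share is at least 0.1493.
The shares above 0.1493 belong to Hana, Cora and Priya, contributing 16 each; the remaining 6 contribute 0. Total contributed: 48.
The chores-and-supplies kitty pays out 6.7 × 48 = 321.60 in total (split across the unequal shares, but the aggregate is all that matters for the group sum).
The 6 free-riders keep 16 each, adding 96. Group total = 96 + 321.60 = 417.60.

417.60 dollars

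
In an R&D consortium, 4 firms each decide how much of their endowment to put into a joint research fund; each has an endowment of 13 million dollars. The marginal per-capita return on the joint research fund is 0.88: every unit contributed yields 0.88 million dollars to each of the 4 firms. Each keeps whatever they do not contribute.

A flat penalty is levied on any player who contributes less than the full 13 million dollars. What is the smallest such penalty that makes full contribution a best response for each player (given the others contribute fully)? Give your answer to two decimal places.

Given the others contribute fully, the best deviation is to contribute 0 (any partial contribution still incurs the fine and gives up units whose private return 0.88 is below 1).
Deviating from 13 to 0 saves 13 million dollars but forfeits the deviator's share of the drop in the joint research fund: 0.88 × 13 = 11.44.
So the deviation gain is 13 − 11.44 = 1.56, and the fine must be at least 1.56 million dollars to wipe it out.

1.56 million dollars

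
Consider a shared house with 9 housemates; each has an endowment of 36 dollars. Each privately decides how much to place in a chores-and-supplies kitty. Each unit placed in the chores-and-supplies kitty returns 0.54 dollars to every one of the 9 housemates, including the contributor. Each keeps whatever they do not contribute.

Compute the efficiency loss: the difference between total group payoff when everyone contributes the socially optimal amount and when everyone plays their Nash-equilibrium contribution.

The private return per contributed unit is 0.54 < 1, so contributing 0 is dominant for every player. At the Nash equilibrium everyone keeps their 36, and the group total is 9 × 36 = 324.
Each contributed unit returns 4.860 to the group as a whole (0.54 to each of 9 players), which exceeds 1, so the social optimum is full contribution: group total = 4.860 × 324 = 1574.64.
Efficiency loss = 1574.64 − 324 = 1250.64.

1250.64 dollars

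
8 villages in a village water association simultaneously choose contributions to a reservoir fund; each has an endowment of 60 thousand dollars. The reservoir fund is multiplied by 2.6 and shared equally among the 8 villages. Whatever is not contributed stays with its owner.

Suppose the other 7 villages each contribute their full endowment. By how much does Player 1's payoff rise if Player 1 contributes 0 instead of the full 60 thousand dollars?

40.50 thousand dollars

Switching from a contribution of 60 to 0 lets Player 1 keep an extra 60 thousand dollars, but lowers the reservoir fund by 60, which costs Player 1 their own share of that drop: 2.6/8 × 60 = 19.50.
Net gain = 60 − 19.50 = 40.50. The private return per contributed unit (0.3250) is below 1, so free-riding is indeed the best response regardless of what the others do.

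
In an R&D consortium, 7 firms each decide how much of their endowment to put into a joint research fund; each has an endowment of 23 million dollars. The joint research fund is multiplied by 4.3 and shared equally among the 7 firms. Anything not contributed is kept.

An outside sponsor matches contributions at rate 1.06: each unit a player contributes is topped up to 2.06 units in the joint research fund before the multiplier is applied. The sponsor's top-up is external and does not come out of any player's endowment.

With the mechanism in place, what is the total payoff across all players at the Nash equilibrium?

1426.14 million dollars

Under the mechanism each unit contributed yields 4.3 × 2.06 / 7 = 1.2654 back to its contributor per unit of net cost, which exceeds 1, making full contribution the dominant choice for everyone.
At the Nash equilibrium everyone contributes 23. Group total payoff = 4.3 × 2.06 × 161 = 1426.14.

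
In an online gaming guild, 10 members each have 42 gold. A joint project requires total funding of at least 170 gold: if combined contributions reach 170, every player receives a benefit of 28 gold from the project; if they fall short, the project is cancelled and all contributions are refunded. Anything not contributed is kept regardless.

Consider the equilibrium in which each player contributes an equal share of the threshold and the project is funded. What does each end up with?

Equal share of the threshold: 170/10 = 17.
At this profile no one gains by cutting their contribution: any cut drops the total below 170, the project is cancelled, contributions are refunded, and the deviator ends with 42, which is less than 42 − 17 + 28 = 53. Contributing more than 17 just wastes the excess. So contributing exactly 17 is a best response.
Each player's payoff: 42 − 17 + 28 = 53.

53 gold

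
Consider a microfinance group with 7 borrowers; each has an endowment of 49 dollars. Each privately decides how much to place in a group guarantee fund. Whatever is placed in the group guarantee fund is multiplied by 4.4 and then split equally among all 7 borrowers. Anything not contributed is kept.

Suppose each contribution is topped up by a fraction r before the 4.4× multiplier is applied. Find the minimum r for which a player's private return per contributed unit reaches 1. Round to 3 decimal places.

0.591

With matching at rate r, one contributed unit becomes (1 + r) in the group guarantee fund and returns 4.4 × (1 + r) / 7 to the contributor.
Setting this equal to 1: 1 + r = 7/4.4 = 1.5909.
So the minimum matching rate is r = 1.5909 − 1 = 0.591.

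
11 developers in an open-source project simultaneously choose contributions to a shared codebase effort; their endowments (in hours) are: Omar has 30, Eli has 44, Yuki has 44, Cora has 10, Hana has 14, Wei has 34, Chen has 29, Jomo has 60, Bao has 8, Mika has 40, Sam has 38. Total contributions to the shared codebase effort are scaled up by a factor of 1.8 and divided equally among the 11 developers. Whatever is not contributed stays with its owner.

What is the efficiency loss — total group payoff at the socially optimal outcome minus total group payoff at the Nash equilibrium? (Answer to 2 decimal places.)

The private return per contributed unit is 1.8/11 = 0.1636 < 1 for every player regardless of endowment, so the Nash equilibrium is zero contribution and the group total is Σ E_j = 30 + 44 + 44 + 10 + 14 + 34 + 29 + 60 + 8 + 40 + 38 = 351.
Each contributed unit returns 1.800 to the group, so the social optimum is full contribution by everyone: group total = 1.800 × 351 = 631.80.
Efficiency loss = (1.800 − 1) × 351 = 280.80.

280.80 hours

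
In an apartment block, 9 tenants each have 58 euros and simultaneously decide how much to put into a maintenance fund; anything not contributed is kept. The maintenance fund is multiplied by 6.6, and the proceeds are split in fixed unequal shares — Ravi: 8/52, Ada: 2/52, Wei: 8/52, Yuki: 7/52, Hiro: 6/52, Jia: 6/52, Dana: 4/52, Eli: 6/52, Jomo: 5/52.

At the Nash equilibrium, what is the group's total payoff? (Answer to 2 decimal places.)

1171.60 euros

Player j's private return per contributed unit is 6.6 × (j's share). Contributing is weakly dominant for j when that share is at least 1/6.6 = 0.1515, and contributing 0 is dominant otherwise.
Ravi and Wei clear that bar, contributing 58 each; the remaining 7 contribute 0. Total contributed: 116.
The maintenance fund pays out 6.6 × 116 = 765.60 in total (split across the unequal shares, but the aggregate is all that matters for the group sum).
The 7 free-riders keep 58 each, adding 406. Group total = 406 + 765.60 = 1171.60.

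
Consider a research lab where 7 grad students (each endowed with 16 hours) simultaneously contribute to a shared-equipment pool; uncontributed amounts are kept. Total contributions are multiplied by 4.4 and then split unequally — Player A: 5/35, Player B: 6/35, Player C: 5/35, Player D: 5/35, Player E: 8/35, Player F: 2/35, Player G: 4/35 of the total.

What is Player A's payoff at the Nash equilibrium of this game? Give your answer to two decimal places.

Each unit j contributes comes back to j as 4.4 × (j's share), so j prefers to contribute only if that share exceeds 1/4.4 = 0.2273; otherwise keeping the unit dominates.
The only share above 0.2273 is Player E's 8/35, contributing 16; the remaining 6 contribute 0. Total contributed: 16.
Player A keeps 16 and receives 4.4 × 16 × 5/35 = 10.06 from the shared-equipment pool, for a payoff of 26.06.

26.06 hours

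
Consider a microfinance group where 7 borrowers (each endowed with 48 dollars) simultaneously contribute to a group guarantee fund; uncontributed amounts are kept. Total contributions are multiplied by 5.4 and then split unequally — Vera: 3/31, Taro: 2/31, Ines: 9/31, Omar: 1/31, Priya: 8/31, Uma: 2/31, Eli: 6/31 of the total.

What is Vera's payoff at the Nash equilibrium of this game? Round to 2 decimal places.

Each unit j contributes comes back to j as 5.4 × (j's share), so j prefers to contribute only if that share exceeds 1/5.4 = 0.1852; otherwise keeping the unit dominates.
Ines, Priya and Eli are above the threshold, contributing 48 each; the remaining 4 contribute 0. Total contributed: 144.
Vera keeps 48 and receives 5.4 × 144 × 3/31 = 75.25 from the group guarantee fund, for a payoff of 123.25.

123.25 dollars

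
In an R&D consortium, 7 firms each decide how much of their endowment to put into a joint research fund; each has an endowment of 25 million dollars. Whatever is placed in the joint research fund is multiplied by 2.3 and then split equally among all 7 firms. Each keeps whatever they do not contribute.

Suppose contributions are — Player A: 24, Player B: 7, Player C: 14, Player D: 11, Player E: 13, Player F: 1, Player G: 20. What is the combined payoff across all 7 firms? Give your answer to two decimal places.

Total contributed: 24 + 7 + 14 + 11 + 13 + 1 + 20 = 90; total kept: 7 × 25 − 90 = 85.
The joint research fund pays out 2.3 × 90 = 207.00 in aggregate.
Group total = 85 + 207.00 = 292.00.

292.00 million dollars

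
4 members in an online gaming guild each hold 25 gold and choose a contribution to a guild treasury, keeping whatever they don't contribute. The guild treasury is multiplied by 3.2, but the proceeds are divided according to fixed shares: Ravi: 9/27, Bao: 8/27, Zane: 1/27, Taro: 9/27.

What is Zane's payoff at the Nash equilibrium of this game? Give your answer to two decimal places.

30.93 gold

A player with share s gets back 3.2·s per unit contributed, so full contribution is dominant for anyone with s > 1/3.2 = 0.3125 and zero contribution is dominant for anyone below.
Ravi and Taro are above the threshold, contributing 25 each; the remaining 2 contribute 0. Total contributed: 50.
Zane keeps 25 and receives 3.2 × 50 × 1/27 = 5.93 from the guild treasury, for a payoff of 30.93.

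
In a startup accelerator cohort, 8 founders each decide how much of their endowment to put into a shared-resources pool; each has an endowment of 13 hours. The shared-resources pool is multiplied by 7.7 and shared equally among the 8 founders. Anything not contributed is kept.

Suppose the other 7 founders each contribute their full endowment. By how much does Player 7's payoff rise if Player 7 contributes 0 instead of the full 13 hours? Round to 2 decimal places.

0.49 hours

Switching from a contribution of 13 to 0 lets Player 7 keep an extra 13 hours, but lowers the shared-resources pool by 13, which costs Player 7 their own share of that drop: 7.7/8 × 13 = 12.51.
Net gain = 13 − 12.51 = 0.49. The private return per contributed unit (0.9625) is below 1, so free-riding is indeed the best response regardless of what the others do.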